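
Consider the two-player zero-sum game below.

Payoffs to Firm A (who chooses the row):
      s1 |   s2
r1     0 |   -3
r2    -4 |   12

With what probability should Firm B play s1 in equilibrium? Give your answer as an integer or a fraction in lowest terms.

Row minima are -3 and -4, so Firm A's maximin is -3; column maxima are 0 and 12, so Firm B's minimax is 0. These differ, so the equilibrium is in mixed strategies.
Let Firm B play s1 with probability q. Firm A is indifferent when −3(1−q) = −4q + 12(1−q), giving q = 15/19.

15/19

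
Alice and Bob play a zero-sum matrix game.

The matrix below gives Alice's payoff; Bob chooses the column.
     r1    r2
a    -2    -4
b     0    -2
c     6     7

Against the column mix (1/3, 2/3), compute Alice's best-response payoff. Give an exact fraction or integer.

a: (-2)·(1/3) + (-4)·(2/3) = -10/3.
b: (0)·(1/3) + (-2)·(2/3) = -4/3.
c: (6)·(1/3) + (7)·(2/3) = 20/3.
The best pure response is c with expected payoff 20/3.

20/3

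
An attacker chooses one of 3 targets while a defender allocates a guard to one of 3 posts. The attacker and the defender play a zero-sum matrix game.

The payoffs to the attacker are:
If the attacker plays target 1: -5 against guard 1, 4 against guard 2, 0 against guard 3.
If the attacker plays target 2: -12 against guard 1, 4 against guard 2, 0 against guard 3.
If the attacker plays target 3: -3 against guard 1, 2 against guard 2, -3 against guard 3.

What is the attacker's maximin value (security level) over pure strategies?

The worst-case payoff for each row is target 1: -5, target 2: -12, target 3: -3.
The best of these is -3.

-3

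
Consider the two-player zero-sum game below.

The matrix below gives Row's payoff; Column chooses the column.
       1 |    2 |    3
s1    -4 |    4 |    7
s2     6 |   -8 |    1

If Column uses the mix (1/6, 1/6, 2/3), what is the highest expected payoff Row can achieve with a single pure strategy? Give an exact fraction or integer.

s1: (-4)·(1/6) + (4)·(1/6) + (7)·(2/3) = 14/3.
s2: (6)·(1/6) + (-8)·(1/6) + (1)·(2/3) = 1/3.
The best pure response is s1 with expected payoff 14/3.

14/3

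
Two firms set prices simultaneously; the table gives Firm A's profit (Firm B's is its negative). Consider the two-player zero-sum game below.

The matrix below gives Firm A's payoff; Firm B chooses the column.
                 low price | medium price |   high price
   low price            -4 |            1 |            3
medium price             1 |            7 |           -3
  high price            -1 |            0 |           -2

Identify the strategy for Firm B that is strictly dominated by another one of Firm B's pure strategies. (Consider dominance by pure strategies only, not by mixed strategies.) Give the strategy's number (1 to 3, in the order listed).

2

Firm B prefers columns that give Firm A less. Compare medium price with low price: -4 < 1, 1 < 7, -1 < 0.
So low price strictly dominates medium price for Firm B; medium price is strictly dominated.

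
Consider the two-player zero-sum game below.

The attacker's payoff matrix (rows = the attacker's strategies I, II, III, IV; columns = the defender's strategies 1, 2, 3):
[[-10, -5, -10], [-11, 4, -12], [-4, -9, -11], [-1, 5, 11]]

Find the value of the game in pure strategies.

Row minima: -10, -12, -11, -1 → the attacker's maximin is -1.
Column maxima: -1, 5, 11 → the defender's minimax is -1.
They coincide at (IV, 1), so the value is -1.

-1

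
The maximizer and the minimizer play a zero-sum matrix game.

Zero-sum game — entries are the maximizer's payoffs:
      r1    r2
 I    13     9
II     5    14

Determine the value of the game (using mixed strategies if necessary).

137/13

Row minima are 9 and 5, so the maximizer's maximin is 9; column maxima are 13 and 14, so the minimizer's minimax is 13. These differ, so the equilibrium is in mixed strategies.
Let the maximizer play I with probability p. The minimizer is indifferent when 13p + 5(1−p) = 9p + 14(1−p), giving p = 9/13.
Let the minimizer play r1 with probability q. The maximizer is indifferent when 13q + 9(1−q) = 5q + 14(1−q), giving q = 5/13.
The value is 13·(5/13) + (9)·(8/13) = 137/13.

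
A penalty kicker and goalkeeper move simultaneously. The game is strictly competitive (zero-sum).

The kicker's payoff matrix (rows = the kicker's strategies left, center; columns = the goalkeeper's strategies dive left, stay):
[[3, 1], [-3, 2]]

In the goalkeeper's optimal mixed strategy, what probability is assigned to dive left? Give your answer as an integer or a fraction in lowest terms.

1/7

Row minima are 1 and -3, so the kicker's maximin is 1; column maxima are 3 and 2, so the goalkeeper's minimax is 2. These differ, so the equilibrium is in mixed strategies.
Let the goalkeeper play dive left with probability q. The kicker is indifferent when 3q + (1−q) = −3q + 2(1−q), giving q = 1/7.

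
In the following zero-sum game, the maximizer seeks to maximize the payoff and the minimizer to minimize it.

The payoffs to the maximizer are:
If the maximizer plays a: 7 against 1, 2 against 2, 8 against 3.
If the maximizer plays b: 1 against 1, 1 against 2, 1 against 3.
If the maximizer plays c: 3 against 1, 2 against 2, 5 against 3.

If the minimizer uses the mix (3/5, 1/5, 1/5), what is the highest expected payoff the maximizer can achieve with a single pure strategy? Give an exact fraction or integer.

31/5

a: (7)·(3/5) + (2)·(1/5) + (8)·(1/5) = 31/5.
b: (1)·(3/5) + (1)·(1/5) + (1)·(1/5) = 1.
c: (3)·(3/5) + (2)·(1/5) + (5)·(1/5) = 16/5.
The best pure response is a with expected payoff 31/5.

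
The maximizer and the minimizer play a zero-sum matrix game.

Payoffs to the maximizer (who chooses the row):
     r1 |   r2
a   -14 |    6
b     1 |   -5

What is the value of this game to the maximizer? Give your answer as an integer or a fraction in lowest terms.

-32/13

Row minima are -14 and -5, so the maximizer's maximin is -5; column maxima are 1 and 6, so the minimizer's minimax is 1. These differ, so the equilibrium is in mixed strategies.
Let the maximizer play a with probability p. The minimizer is indifferent when −14p + (1−p) = 6p − 5(1−p), giving p = 3/13.
Let the minimizer play r1 with probability q. The maximizer is indifferent when −14q + 6(1−q) = q − 5(1−q), giving q = 11/26.
The value is -14·(11/26) + (6)·(15/26) = -32/13.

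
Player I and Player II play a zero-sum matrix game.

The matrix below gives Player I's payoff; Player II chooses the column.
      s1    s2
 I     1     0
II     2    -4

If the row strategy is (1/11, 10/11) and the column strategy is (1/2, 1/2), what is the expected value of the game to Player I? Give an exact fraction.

-19/22

Against (1/2, 1/2), each row's expected payoff is I: 1/2; II: -1.
Taking the (1/11, 10/11)-weighted average: (1/11)·(1/2) + (10/11)·(-1) = -19/22.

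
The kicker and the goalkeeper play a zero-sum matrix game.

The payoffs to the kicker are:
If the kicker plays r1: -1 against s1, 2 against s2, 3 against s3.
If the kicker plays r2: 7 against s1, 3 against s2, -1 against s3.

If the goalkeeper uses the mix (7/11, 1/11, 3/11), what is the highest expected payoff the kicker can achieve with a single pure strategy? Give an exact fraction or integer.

r1: (-1)·(7/11) + (2)·(1/11) + (3)·(3/11) = 4/11.
r2: (7)·(7/11) + (3)·(1/11) + (-1)·(3/11) = 49/11.
The best pure response is r2 with expected payoff 49/11.

49/11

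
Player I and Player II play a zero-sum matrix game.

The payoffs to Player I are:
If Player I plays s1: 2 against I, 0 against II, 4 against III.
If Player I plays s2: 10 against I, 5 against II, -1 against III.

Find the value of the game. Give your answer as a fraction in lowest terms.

Column I is strictly dominated by II for Player II (it gives Player I more in every row).
The remaining 2×2 game on (s1, s2) × (II, III) has no saddle point. Let Player I play s1 with probability p; indifference gives 5(1−p) = 4p − (1−p), so p = 3/5.
Similarly Player II's optimal q on II is 1/2, and the value is 0·(1/2) + (4)·(1/2) = 2.

2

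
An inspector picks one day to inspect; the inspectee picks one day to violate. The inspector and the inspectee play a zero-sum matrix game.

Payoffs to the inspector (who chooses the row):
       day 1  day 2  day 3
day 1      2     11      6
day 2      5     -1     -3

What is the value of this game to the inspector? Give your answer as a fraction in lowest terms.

Column day 2 is strictly dominated by day 3 for the inspectee (it gives the inspector more in every row).
The remaining 2×2 game on (day 1, day 2) × (day 1, day 3) has no saddle point. Let the inspector play day 1 with probability p; indifference gives 2p + 5(1−p) = 6p − 3(1−p), so p = 2/3.
Similarly the inspectee's optimal q on day 1 is 3/4, and the value is 2·(3/4) + (6)·(1/4) = 3.

3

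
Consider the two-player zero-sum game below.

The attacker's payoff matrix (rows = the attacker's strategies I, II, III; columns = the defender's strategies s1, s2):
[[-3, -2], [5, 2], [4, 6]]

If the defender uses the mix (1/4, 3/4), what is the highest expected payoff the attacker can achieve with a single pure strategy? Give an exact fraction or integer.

I: (-3)·(1/4) + (-2)·(3/4) = -9/4.
II: (5)·(1/4) + (2)·(3/4) = 11/4.
III: (4)·(1/4) + (6)·(3/4) = 11/2.
The best pure response is III with expected payoff 11/2.

11/2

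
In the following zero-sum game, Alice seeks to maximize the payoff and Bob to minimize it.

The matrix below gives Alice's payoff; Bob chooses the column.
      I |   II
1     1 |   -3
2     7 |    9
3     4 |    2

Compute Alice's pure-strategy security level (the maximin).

7

The worst-case payoff for each row is 1: -3, 2: 7, 3: 2.
The best of these is 7.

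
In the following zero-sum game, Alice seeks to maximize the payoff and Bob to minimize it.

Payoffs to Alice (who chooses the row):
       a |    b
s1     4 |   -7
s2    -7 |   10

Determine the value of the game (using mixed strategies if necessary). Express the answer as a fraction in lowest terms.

-9/28

Row minima are -7 and -7, so Alice's maximin is -7; column maxima are 4 and 10, so Bob's minimax is 4. These differ, so the equilibrium is in mixed strategies.
Let Alice play s1 with probability p. Bob is indifferent when 4p − 7(1−p) = −7p + 10(1−p), giving p = 17/28.
Let Bob play a with probability q. Alice is indifferent when 4q − 7(1−q) = −7q + 10(1−q), giving q = 17/28.
The value is 4·(17/28) + (-7)·(11/28) = -9/28.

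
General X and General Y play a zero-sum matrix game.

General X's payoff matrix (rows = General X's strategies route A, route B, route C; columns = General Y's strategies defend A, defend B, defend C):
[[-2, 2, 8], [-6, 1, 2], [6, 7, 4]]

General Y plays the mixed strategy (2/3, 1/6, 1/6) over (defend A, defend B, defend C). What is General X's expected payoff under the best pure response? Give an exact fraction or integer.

route A: (-2)·(2/3) + (2)·(1/6) + (8)·(1/6) = 1/3.
route B: (-6)·(2/3) + (1)·(1/6) + (2)·(1/6) = -7/2.
route C: (6)·(2/3) + (7)·(1/6) + (4)·(1/6) = 35/6.
The best pure response is route C with expected payoff 35/6.

35/6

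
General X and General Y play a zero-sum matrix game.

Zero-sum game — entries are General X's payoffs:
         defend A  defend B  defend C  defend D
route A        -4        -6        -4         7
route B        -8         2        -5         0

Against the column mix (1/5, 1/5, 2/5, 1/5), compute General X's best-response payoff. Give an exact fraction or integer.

-11/5

route A: (-4)·(1/5) + (-6)·(1/5) + (-4)·(2/5) + (7)·(1/5) = -11/5.
route B: (-8)·(1/5) + (2)·(1/5) + (-5)·(2/5) + (0)·(1/5) = -16/5.
The best pure response is route A with expected payoff -11/5.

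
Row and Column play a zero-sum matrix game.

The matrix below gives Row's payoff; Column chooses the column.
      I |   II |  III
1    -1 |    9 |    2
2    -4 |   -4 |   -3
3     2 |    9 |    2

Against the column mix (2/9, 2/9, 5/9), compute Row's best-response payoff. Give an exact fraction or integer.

1: (-1)·(2/9) + (9)·(2/9) + (2)·(5/9) = 26/9.
2: (-4)·(2/9) + (-4)·(2/9) + (-3)·(5/9) = -31/9.
3: (2)·(2/9) + (9)·(2/9) + (2)·(5/9) = 32/9.
The best pure response is 3 with expected payoff 32/9.

32/9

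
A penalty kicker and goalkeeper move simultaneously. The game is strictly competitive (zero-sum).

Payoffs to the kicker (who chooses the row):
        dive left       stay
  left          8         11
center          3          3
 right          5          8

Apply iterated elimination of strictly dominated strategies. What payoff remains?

8

Row center is strictly dominated by row left (8>3, 11>3); eliminate center.
Column stay is strictly dominated by dive left for the goalkeeper (8<11, 5<8); eliminate stay.
Row right is strictly dominated by row left (8>5); eliminate right.
Only (left, dive left) remains, with payoff 8.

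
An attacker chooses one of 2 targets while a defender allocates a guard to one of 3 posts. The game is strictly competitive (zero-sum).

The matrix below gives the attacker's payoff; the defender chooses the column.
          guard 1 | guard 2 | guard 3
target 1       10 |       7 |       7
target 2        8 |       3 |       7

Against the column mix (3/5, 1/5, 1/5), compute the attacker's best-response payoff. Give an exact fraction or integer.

target 1: (10)·(3/5) + (7)·(1/5) + (7)·(1/5) = 44/5.
target 2: (8)·(3/5) + (3)·(1/5) + (7)·(1/5) = 34/5.
The best pure response is target 1 with expected payoff 44/5.

44/5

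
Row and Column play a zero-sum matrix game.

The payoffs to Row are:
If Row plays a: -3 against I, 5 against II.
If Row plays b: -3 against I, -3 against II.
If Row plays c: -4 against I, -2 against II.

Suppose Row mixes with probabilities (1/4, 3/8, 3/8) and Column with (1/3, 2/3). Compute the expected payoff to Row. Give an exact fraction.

-37/24

Against (1/3, 2/3), each row's expected payoff is a: 7/3; b: -3; c: -8/3.
Taking the (1/4, 3/8, 3/8)-weighted average: (1/4)·(7/3) + (3/8)·(-3) + (3/8)·(-8/3) = -37/24.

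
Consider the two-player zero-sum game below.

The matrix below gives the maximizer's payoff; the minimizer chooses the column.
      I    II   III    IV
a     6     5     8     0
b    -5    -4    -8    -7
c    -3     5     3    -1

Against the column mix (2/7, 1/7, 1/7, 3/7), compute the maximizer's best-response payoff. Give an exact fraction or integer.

25/7

a: (6)·(2/7) + (5)·(1/7) + (8)·(1/7) + (0)·(3/7) = 25/7.
b: (-5)·(2/7) + (-4)·(1/7) + (-8)·(1/7) + (-7)·(3/7) = -43/7.
c: (-3)·(2/7) + (5)·(1/7) + (3)·(1/7) + (-1)·(3/7) = -1/7.
The best pure response is a with expected payoff 25/7.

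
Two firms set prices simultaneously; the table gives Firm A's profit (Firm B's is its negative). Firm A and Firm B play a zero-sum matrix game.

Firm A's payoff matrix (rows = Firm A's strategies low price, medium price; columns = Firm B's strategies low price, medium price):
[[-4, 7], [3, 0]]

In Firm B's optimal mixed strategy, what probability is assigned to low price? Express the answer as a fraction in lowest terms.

Row minima are -4 and 0, so Firm A's maximin is 0; column maxima are 3 and 7, so Firm B's minimax is 3. These differ, so the equilibrium is in mixed strategies.
Let Firm B play low price with probability q. Firm A is indifferent when −4q + 7(1−q) = 3q, giving q = 1/2.

1/2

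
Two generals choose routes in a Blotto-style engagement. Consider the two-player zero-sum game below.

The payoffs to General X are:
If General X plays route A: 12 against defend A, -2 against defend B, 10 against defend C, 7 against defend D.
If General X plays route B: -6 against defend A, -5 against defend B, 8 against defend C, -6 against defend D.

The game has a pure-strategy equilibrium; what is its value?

Row minima: -2, -6 → General X's maximin is -2.
Column maxima: 12, -2, 10, 7 → General Y's minimax is -2.
They coincide at (route A, defend B), so the value is -2.

-2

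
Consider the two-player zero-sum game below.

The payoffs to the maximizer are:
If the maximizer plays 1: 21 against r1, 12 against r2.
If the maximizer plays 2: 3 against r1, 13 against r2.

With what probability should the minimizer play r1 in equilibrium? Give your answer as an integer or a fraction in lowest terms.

1/19

Row minima are 12 and 3, so the maximizer's maximin is 12; column maxima are 21 and 13, so the minimizer's minimax is 13. These differ, so the equilibrium is in mixed strategies.
Let the minimizer play r1 with probability q. The maximizer is indifferent when 21q + 12(1−q) = 3q + 13(1−q), giving q = 1/19.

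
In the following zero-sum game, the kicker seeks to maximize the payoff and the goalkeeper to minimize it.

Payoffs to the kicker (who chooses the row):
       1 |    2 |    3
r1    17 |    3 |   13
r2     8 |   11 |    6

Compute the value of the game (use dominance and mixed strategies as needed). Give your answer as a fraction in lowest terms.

Column 1 is strictly dominated by 3 for the goalkeeper (it gives the kicker more in every row).
The remaining 2×2 game on (r1, r2) × (2, 3) has no saddle point. Let the kicker play r1 with probability p; indifference gives 3p + 11(1−p) = 13p + 6(1−p), so p = 1/3.
Similarly the goalkeeper's optimal q on 2 is 7/15, and the value is 3·(7/15) + (13)·(8/15) = 25/3.

25/3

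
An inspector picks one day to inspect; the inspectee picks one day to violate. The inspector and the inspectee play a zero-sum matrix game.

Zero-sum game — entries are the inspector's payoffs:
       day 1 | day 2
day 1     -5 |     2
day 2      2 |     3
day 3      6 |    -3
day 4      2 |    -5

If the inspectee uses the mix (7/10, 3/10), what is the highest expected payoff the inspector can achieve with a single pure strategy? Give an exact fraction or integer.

33/10

day 1: (-5)·(7/10) + (2)·(3/10) = -29/10.
day 2: (2)·(7/10) + (3)·(3/10) = 23/10.
day 3: (6)·(7/10) + (-3)·(3/10) = 33/10.
day 4: (2)·(7/10) + (-5)·(3/10) = -1/10.
The best pure response is day 3 with expected payoff 33/10.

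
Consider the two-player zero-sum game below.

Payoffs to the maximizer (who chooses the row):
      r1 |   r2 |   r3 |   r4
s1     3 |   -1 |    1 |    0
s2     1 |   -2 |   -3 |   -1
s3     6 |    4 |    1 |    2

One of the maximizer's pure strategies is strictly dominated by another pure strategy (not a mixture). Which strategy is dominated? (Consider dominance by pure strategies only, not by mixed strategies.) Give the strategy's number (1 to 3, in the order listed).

2

Compare s2 with s1: 3 > 1, -1 > -2, 1 > -3, 0 > -1.
So s1 strictly dominates s2 for the maximizer; s2 is strictly dominated.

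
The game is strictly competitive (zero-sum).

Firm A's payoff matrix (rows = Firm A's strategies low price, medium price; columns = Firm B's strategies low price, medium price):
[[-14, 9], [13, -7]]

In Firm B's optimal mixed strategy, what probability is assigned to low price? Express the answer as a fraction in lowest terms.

Row minima are -14 and -7, so Firm A's maximin is -7; column maxima are 13 and 9, so Firm B's minimax is 9. These differ, so the equilibrium is in mixed strategies.
Let Firm B play low price with probability q. Firm A is indifferent when −14q + 9(1−q) = 13q − 7(1−q), giving q = 16/43.

16/43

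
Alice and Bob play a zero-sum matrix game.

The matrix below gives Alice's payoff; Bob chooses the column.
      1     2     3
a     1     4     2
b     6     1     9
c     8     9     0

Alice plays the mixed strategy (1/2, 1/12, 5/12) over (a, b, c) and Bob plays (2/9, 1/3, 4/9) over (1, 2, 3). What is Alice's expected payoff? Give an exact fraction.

199/54

Against (2/9, 1/3, 4/9), each row's expected payoff is a: 22/9; b: 17/3; c: 43/9.
Taking the (1/2, 1/12, 5/12)-weighted average: (1/2)·(22/9) + (1/12)·(17/3) + (5/12)·(43/9) = 199/54.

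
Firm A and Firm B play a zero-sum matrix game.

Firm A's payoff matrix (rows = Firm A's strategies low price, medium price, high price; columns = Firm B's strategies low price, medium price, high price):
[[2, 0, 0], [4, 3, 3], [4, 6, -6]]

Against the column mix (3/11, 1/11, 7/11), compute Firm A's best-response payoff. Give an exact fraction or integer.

low price: (2)·(3/11) + (0)·(1/11) + (0)·(7/11) = 6/11.
medium price: (4)·(3/11) + (3)·(1/11) + (3)·(7/11) = 36/11.
high price: (4)·(3/11) + (6)·(1/11) + (-6)·(7/11) = -24/11.
The best pure response is medium price with expected payoff 36/11.

36/11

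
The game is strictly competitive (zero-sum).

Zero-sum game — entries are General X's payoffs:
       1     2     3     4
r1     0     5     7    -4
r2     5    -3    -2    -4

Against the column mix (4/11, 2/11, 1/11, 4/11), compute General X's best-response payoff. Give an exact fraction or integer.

r1: (0)·(4/11) + (5)·(2/11) + (7)·(1/11) + (-4)·(4/11) = 1/11.
r2: (5)·(4/11) + (-3)·(2/11) + (-2)·(1/11) + (-4)·(4/11) = -4/11.
The best pure response is r1 with expected payoff 1/11.

1/11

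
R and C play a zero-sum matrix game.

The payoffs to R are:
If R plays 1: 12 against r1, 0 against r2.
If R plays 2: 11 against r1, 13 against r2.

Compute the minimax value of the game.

78/7

Row minima are 0 and 11, so R's maximin is 11; column maxima are 12 and 13, so C's minimax is 12. These differ, so the equilibrium is in mixed strategies.
Let R play 1 with probability p. C is indifferent when 12p + 11(1−p) = 13(1−p), giving p = 1/7.
Let C play r1 with probability q. R is indifferent when 12q = 11q + 13(1−q), giving q = 13/14.
The value is 12·(13/14) + (0)·(1/14) = 78/7.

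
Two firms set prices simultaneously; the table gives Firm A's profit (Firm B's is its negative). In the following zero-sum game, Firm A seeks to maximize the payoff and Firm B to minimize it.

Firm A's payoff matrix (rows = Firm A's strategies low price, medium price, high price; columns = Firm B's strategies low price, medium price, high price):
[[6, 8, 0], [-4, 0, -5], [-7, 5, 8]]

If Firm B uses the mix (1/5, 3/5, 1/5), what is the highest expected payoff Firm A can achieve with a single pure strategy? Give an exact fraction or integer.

6

low price: (6)·(1/5) + (8)·(3/5) + (0)·(1/5) = 6.
medium price: (-4)·(1/5) + (0)·(3/5) + (-5)·(1/5) = -9/5.
high price: (-7)·(1/5) + (5)·(3/5) + (8)·(1/5) = 16/5.
The best pure response is low price with expected payoff 6.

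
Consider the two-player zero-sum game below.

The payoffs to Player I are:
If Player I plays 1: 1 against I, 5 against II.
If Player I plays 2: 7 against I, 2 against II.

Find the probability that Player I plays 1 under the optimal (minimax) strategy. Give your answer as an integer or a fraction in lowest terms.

5/9

Row minima are 1 and 2, so Player I's maximin is 2; column maxima are 7 and 5, so Player II's minimax is 5. These differ, so the equilibrium is in mixed strategies.
Let Player I play 1 with probability p. Player II is indifferent when p + 7(1−p) = 5p + 2(1−p), giving p = 5/9.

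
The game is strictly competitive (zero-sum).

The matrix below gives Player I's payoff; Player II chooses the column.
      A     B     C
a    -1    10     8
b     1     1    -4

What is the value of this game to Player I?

Column B is strictly dominated by C for Player II (it gives Player I more in every row).
The remaining 2×2 game on (a, b) × (A, C) has no saddle point. Let Player I play a with probability p; indifference gives −p + (1−p) = 8p − 4(1−p), so p = 5/14.
Similarly Player II's optimal q on A is 6/7, and the value is -1·(6/7) + (8)·(1/7) = 2/7.

2/7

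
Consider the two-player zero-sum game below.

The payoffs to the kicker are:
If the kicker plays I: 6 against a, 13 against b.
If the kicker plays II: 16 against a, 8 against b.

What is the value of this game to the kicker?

Row minima are 6 and 8, so the kicker's maximin is 8; column maxima are 16 and 13, so the goalkeeper's minimax is 13. These differ, so the equilibrium is in mixed strategies.
Let the kicker play I with probability p. The goalkeeper is indifferent when 6p + 16(1−p) = 13p + 8(1−p), giving p = 8/15.
Let the goalkeeper play a with probability q. The kicker is indifferent when 6q + 13(1−q) = 16q + 8(1−q), giving q = 1/3.
The value is 6·(1/3) + (13)·(2/3) = 32/3.

32/3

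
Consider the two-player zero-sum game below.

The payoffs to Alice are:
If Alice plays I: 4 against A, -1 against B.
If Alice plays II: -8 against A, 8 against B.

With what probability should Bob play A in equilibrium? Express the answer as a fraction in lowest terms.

3/7

Row minima are -1 and -8, so Alice's maximin is -1; column maxima are 4 and 8, so Bob's minimax is 4. These differ, so the equilibrium is in mixed strategies.
Let Bob play A with probability q. Alice is indifferent when 4q − (1−q) = −8q + 8(1−q), giving q = 3/7.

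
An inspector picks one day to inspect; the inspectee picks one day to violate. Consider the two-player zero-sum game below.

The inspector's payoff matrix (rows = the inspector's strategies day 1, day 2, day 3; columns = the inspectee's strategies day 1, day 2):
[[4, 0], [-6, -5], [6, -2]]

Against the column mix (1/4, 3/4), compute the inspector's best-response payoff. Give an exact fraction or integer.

day 1: (4)·(1/4) + (0)·(3/4) = 1.
day 2: (-6)·(1/4) + (-5)·(3/4) = -21/4.
day 3: (6)·(1/4) + (-2)·(3/4) = 0.
The best pure response is day 1 with expected payoff 1.

1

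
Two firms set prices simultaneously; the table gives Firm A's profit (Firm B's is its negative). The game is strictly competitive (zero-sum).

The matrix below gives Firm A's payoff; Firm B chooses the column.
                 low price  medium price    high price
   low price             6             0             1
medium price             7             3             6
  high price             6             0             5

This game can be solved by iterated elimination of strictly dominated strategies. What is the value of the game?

3

Row low price is strictly dominated by row medium price (7>6, 3>0, 6>1); eliminate low price.
Column low price is strictly dominated by medium price for Firm B (3<7, 0<6); eliminate low price.
Column high price is strictly dominated by medium price for Firm B (3<6, 0<5); eliminate high price.
Row high price is strictly dominated by row medium price (3>0); eliminate high price.
Only (medium price, medium price) remains, with payoff 3.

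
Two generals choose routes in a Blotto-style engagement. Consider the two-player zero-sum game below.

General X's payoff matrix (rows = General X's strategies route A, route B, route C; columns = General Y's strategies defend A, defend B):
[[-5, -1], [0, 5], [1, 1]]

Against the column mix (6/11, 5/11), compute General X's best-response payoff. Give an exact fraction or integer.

25/11

route A: (-5)·(6/11) + (-1)·(5/11) = -35/11.
route B: (0)·(6/11) + (5)·(5/11) = 25/11.
route C: (1)·(6/11) + (1)·(5/11) = 1.
The best pure response is route B with expected payoff 25/11.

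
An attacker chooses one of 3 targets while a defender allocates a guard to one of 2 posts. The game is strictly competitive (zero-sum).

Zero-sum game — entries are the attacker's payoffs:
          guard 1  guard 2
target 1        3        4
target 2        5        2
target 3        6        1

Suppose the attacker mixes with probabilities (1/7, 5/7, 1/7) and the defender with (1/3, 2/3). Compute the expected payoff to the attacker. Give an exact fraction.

Against (1/3, 2/3), each row's expected payoff is target 1: 11/3; target 2: 3; target 3: 8/3.
Taking the (1/7, 5/7, 1/7)-weighted average: (1/7)·(11/3) + (5/7)·(3) + (1/7)·(8/3) = 64/21.

64/21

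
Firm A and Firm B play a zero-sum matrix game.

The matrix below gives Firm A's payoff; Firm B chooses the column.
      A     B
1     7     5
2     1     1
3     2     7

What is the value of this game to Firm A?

Row 2 is strictly dominated by row 1, so Firm A never plays it.
The remaining 2×2 game on (1, 3) × (A, B) has no saddle point. Let Firm A play 1 with probability p; indifference gives 7p + 2(1−p) = 5p + 7(1−p), so p = 5/7.
Similarly Firm B's optimal q on A is 2/7, and the value is 7·(2/7) + (5)·(5/7) = 39/7.

39/7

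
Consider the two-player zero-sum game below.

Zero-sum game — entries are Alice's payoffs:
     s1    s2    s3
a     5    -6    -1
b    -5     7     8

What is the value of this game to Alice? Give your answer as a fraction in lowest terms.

Column s3 is strictly dominated by s2 for Bob (it gives Alice more in every row).
The remaining 2×2 game on (a, b) × (s1, s2) has no saddle point. Let Alice play a with probability p; indifference gives 5p − 5(1−p) = −6p + 7(1−p), so p = 12/23.
Similarly Bob's optimal q on s1 is 13/23, and the value is 5·(13/23) + (-6)·(10/23) = 5/23.

5/23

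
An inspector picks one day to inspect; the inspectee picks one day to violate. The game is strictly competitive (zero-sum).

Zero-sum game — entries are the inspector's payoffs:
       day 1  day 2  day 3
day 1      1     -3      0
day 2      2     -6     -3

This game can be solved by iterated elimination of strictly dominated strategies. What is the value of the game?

-3

Column day 1 is strictly dominated by day 2 for the inspectee (-3<1, -6<2); eliminate day 1.
Column day 3 is strictly dominated by day 2 for the inspectee (-3<0, -6<-3); eliminate day 3.
Row day 2 is strictly dominated by row day 1 (-3>-6); eliminate day 2.
Only (day 1, day 2) remains, with payoff -3.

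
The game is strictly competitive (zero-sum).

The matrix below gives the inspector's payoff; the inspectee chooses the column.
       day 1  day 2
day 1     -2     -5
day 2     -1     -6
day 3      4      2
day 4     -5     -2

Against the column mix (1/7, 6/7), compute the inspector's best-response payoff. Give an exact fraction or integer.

16/7

day 1: (-2)·(1/7) + (-5)·(6/7) = -32/7.
day 2: (-1)·(1/7) + (-6)·(6/7) = -37/7.
day 3: (4)·(1/7) + (2)·(6/7) = 16/7.
day 4: (-5)·(1/7) + (-2)·(6/7) = -17/7.
The best pure response is day 3 with expected payoff 16/7.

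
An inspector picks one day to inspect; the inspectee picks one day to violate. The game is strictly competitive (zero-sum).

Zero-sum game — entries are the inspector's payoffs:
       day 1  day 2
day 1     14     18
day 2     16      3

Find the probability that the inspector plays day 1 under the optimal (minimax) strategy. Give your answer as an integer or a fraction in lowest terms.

13/17

Row minima are 14 and 3, so the inspector's maximin is 14; column maxima are 16 and 18, so the inspectee's minimax is 16. These differ, so the equilibrium is in mixed strategies.
Let the inspector play day 1 with probability p. The inspectee is indifferent when 14p + 16(1−p) = 18p + 3(1−p), giving p = 13/17.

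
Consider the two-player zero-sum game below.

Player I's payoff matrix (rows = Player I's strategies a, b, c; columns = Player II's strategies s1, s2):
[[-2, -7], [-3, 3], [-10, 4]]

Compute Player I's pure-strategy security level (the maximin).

-3

The worst-case payoff for each row is a: -7, b: -3, c: -10.
The best of these is -3.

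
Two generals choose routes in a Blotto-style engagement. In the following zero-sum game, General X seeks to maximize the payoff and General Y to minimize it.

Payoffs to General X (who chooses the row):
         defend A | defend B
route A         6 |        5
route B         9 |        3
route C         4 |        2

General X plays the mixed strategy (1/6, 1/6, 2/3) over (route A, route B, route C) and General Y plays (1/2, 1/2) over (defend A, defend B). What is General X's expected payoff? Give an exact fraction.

47/12

Against (1/2, 1/2), each row's expected payoff is route A: 11/2; route B: 6; route C: 3.
Taking the (1/6, 1/6, 2/3)-weighted average: (1/6)·(11/2) + (1/6)·(6) + (2/3)·(3) = 47/12.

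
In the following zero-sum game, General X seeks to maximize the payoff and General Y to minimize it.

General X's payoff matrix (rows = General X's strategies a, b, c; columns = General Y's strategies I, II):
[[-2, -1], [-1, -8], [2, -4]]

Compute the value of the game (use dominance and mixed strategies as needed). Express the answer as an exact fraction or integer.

-10/7

Row b is strictly dominated by row c, so General X never plays it.
The remaining 2×2 game on (a, c) × (I, II) has no saddle point. Let General X play a with probability p; indifference gives −2p + 2(1−p) = −p − 4(1−p), so p = 6/7.
Similarly General Y's optimal q on I is 3/7, and the value is -2·(3/7) + (-1)·(4/7) = -10/7.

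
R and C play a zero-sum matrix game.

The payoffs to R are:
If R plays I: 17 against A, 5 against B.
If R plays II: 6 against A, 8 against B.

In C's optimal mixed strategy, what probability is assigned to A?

Row minima are 5 and 6, so R's maximin is 6; column maxima are 17 and 8, so C's minimax is 8. These differ, so the equilibrium is in mixed strategies.
Let C play A with probability q. R is indifferent when 17q + 5(1−q) = 6q + 8(1−q), giving q = 3/14.

3/14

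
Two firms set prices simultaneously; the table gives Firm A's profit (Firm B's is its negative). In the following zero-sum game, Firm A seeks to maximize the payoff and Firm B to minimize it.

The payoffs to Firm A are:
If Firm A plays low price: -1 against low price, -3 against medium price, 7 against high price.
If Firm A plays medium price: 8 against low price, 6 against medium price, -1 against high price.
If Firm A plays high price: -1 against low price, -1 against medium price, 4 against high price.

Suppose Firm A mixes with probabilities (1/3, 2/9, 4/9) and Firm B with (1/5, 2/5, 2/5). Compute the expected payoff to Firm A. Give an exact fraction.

Against (1/5, 2/5, 2/5), each row's expected payoff is low price: 7/5; medium price: 18/5; high price: 1.
Taking the (1/3, 2/9, 4/9)-weighted average: (1/3)·(7/5) + (2/9)·(18/5) + (4/9)·(1) = 77/45.

77/45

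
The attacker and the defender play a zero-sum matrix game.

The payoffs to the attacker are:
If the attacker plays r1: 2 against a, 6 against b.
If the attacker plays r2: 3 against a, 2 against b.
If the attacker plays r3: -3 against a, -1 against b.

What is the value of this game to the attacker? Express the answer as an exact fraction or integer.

14/5

Row r3 is strictly dominated by row r2, so the attacker never plays it.
The remaining 2×2 game on (r1, r2) × (a, b) has no saddle point. Let the attacker play r1 with probability p; indifference gives 2p + 3(1−p) = 6p + 2(1−p), so p = 1/5.
Similarly the defender's optimal q on a is 4/5, and the value is 2·(4/5) + (6)·(1/5) = 14/5.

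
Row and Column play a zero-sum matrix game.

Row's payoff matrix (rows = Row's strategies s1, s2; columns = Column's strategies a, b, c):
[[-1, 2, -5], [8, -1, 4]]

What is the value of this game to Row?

1/4

Column a is strictly dominated by c for Column (it gives Row more in every row).
The remaining 2×2 game on (s1, s2) × (b, c) has no saddle point. Let Row play s1 with probability p; indifference gives 2p − (1−p) = −5p + 4(1−p), so p = 5/12.
Similarly Column's optimal q on b is 3/4, and the value is 2·(3/4) + (-5)·(1/4) = 1/4.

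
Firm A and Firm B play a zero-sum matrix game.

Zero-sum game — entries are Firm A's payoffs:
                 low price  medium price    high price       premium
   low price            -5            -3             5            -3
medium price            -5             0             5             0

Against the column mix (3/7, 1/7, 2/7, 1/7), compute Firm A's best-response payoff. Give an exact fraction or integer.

low price: (-5)·(3/7) + (-3)·(1/7) + (5)·(2/7) + (-3)·(1/7) = -11/7.
medium price: (-5)·(3/7) + (0)·(1/7) + (5)·(2/7) + (0)·(1/7) = -5/7.
The best pure response is medium price with expected payoff -5/7.

-5/7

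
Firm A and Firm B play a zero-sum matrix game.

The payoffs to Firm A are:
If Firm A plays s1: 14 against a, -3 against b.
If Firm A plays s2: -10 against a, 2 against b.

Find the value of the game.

-2/29

Row minima are -3 and -10, so Firm A's maximin is -3; column maxima are 14 and 2, so Firm B's minimax is 2. These differ, so the equilibrium is in mixed strategies.
Let Firm A play s1 with probability p. Firm B is indifferent when 14p − 10(1−p) = −3p + 2(1−p), giving p = 12/29.
Let Firm B play a with probability q. Firm A is indifferent when 14q − 3(1−q) = −10q + 2(1−q), giving q = 5/29.
The value is 14·(5/29) + (-3)·(24/29) = -2/29.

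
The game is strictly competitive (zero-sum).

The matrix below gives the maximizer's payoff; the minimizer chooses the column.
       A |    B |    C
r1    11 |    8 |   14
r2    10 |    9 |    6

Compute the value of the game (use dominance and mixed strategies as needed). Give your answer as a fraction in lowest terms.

26/3

Column A is strictly dominated by B for the minimizer (it gives the maximizer more in every row).
The remaining 2×2 game on (r1, r2) × (B, C) has no saddle point. Let the maximizer play r1 with probability p; indifference gives 8p + 9(1−p) = 14p + 6(1−p), so p = 1/3.
Similarly the minimizer's optimal q on B is 8/9, and the value is 8·(8/9) + (14)·(1/9) = 26/3.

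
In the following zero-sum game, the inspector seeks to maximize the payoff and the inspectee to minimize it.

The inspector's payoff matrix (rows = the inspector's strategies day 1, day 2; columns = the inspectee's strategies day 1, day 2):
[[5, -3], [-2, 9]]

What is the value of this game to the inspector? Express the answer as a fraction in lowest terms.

39/19

Row minima are -3 and -2, so the inspector's maximin is -2; column maxima are 5 and 9, so the inspectee's minimax is 5. These differ, so the equilibrium is in mixed strategies.
Let the inspector play day 1 with probability p. The inspectee is indifferent when 5p − 2(1−p) = −3p + 9(1−p), giving p = 11/19.
Let the inspectee play day 1 with probability q. The inspector is indifferent when 5q − 3(1−q) = −2q + 9(1−q), giving q = 12/19.
The value is 5·(12/19) + (-3)·(7/19) = 39/19.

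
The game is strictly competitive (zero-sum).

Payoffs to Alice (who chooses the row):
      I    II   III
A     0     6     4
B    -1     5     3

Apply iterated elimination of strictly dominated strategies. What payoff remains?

Column II is strictly dominated by I for Bob (0<6, -1<5); eliminate II.
Column III is strictly dominated by I for Bob (0<4, -1<3); eliminate III.
Row B is strictly dominated by row A (0>-1); eliminate B.
Only (A, I) remains, with payoff 0.

0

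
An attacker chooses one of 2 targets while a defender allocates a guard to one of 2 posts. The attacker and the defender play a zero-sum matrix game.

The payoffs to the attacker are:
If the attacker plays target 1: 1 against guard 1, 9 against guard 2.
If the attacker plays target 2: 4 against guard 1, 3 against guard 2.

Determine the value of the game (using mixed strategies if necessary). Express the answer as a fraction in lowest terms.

Row minima are 1 and 3, so the attacker's maximin is 3; column maxima are 4 and 9, so the defender's minimax is 4. These differ, so the equilibrium is in mixed strategies.
Let the attacker play target 1 with probability p. The defender is indifferent when p + 4(1−p) = 9p + 3(1−p), giving p = 1/9.
Let the defender play guard 1 with probability q. The attacker is indifferent when q + 9(1−q) = 4q + 3(1−q), giving q = 2/3.
The value is 1·(2/3) + (9)·(1/3) = 11/3.

11/3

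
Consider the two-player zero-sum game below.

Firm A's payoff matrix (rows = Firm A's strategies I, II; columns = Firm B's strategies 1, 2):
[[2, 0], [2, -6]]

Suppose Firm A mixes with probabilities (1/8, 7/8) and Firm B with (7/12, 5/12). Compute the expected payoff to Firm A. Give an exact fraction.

Against (7/12, 5/12), each row's expected payoff is I: 7/6; II: -4/3.
Taking the (1/8, 7/8)-weighted average: (1/8)·(7/6) + (7/8)·(-4/3) = -49/48.

-49/48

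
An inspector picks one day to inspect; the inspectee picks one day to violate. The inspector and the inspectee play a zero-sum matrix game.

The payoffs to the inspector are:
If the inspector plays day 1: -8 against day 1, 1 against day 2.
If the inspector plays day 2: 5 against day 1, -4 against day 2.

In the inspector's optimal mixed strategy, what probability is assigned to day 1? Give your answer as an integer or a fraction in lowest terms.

1/2

Row minima are -8 and -4, so the inspector's maximin is -4; column maxima are 5 and 1, so the inspectee's minimax is 1. These differ, so the equilibrium is in mixed strategies.
Let the inspector play day 1 with probability p. The inspectee is indifferent when −8p + 5(1−p) = p − 4(1−p), giving p = 1/2.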